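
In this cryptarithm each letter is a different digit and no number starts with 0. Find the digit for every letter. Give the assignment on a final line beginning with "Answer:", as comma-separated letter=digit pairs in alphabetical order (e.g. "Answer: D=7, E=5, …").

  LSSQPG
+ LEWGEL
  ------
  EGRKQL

Step 1. [col 1: G + L ≡ L (mod 10)] in column 1 we have G+L≡L with carry-in 0; given nothing yet and all letters distinct, none taken yet, that pins G to 0 ⇒ G=0.
Step 2. [col 1: G + L ≡ L (mod 10)] column 1 (G + L ≡ L (mod 10), carry-in 0) doesn't pin L yet; pick L=3 and continue. So L=3.
Step 3. [col 2: P + E ≡ Q (mod 10)] several values work for Q in column 2 (P + E ≡ Q (mod 10), carry-in 0); try Q=5, so Q=5.
Step 4. [col 2: P + E ≡ Q (mod 10)] several values work for E in column 2 (P + E ≡ Q (mod 10), carry-in 0); try E=7, so E=7.
Step 5. [col 2: P + E ≡ Q (mod 10)] from column 2 (E=7, Q=5, carry-in 0, digits 0,3,5,7 already taken and all letters distinct): P must equal 8 ⇒ P=8.
Step 6. [col 3: Q + G ≡ K (mod 10)] column 3: given Q=5, G=0, carry-in 1, and digits 0,3,5,7,8 already taken and all letters distinct, Q+G≡K (mod 10) forces K=6, so K=6.
Step 7. [col 4: S + W ≡ R (mod 10)] column 4: given nothing yet, carry-in 0, and digits 0,3,5,6,7,8 already taken and all letters distinct, S+W≡R (mod 10) forces R=1. So R=1.
Step 8. [col 4: S + W ≡ R (mod 10)] S=2 is one option consistent with column 4 (S + W ≡ R (mod 10), carry-in 0) — take it. So S=2.
Step 9. [col 4: S + W ≡ R (mod 10)] in column 4 we have S+W≡R with carry-in 0; given S=2, R=1 and digits 0,1,2,3,5,6,7,8 already taken and all letters distinct, that pins W to 9, so W=9.

Answer: E=7, G=0, K=6, L=3, P=8, Q=5, R=1, S=2, W=9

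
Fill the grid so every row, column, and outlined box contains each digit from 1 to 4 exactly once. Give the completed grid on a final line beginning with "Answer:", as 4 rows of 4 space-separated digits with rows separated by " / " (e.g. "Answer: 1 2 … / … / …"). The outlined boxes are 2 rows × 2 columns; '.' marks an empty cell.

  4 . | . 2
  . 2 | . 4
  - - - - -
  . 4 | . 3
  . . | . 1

Step 1. [r1c2∈{1,3}] col 2 places 1 nowhere but r1c2, so r1c2=1.
Step 2. [r2c1∈{3}] only 3 remains possible at r2c1 ⇒ r2c1=3.
Step 3. [r3c3∈{2}] nothing but 2 survives at r3c3 ⇒ r3c3=2.
Step 4. [r4c3∈{4}] only 4 remains possible at r4c3. So r4c3=4.
Step 5. [r4c1∈{2}] only 2 remains possible at r4c1 ⇒ r4c1=2.
Step 6. [r2c3∈{1}] only 1 remains possible at r2c3, so r2c3=1.
Step 7. [r4c2∈{3}] only 3 remains possible at r4c2 ⇒ r4c2=3.
Step 8. [r1c3∈{3}] r1c3 has the single candidate 3. So r1c3=3.
Step 9. [r3c1∈{1}] only 1 remains possible at r3c1, so r3c1=1.

Answer: 4 1 3 2 / 3 2 1 4 / 1 4 2 3 / 2 3 4 1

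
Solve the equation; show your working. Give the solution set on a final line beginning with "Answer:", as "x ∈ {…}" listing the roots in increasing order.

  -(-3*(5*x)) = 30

Step 1. [-(-3*(5*x)) = 30] flip signs both sides ⇒ neg: -3*(5*x) = -30.
Step 2. [-3*(5*x) = -30] -3·(inner) — divide through by -3. So div: 5*x = 10.
Step 3. [5*x = 10] 5·(inner) — divide through by 5 ⇒ div: x = 2.

Answer: x ∈ {2}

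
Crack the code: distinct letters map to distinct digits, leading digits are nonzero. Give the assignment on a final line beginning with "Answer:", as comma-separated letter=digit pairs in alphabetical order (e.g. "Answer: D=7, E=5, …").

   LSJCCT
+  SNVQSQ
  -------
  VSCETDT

Step 1. [V] V is the leading digit of a 7-digit sum of two 6-digit numbers; the final carry is exactly 1 ⇒ V=1.
Step 2. [col 1: T + Q ≡ T (mod 10)] from column 1 (nothing yet, carry-in 0, digits 1 already taken and all letters distinct): Q must equal 0, so Q=0.
Step 3. [col 1: T + Q ≡ T (mod 10)] column 1 (T + Q ≡ T (mod 10), carry-in 0) doesn't pin T yet; pick T=6 and continue ⇒ T=6.
Step 4. [col 2: C + S ≡ D (mod 10)] several values work for S in column 2 (C + S ≡ D (mod 10), carry-in 0); try S=7. So S=7.
Step 5. [col 2: C + S ≡ D (mod 10)] no forcing yet in column 2 (carry-in 0); D=2 is free and consistent — try it, so D=2.
Step 6. [col 2: C + S ≡ D (mod 10)] in column 2 we have C+S≡D with carry-in 0; given S=7, D=2 and digits 0,1,2,6,7 already taken and all letters distinct, that pins C to 5, so C=5.
Step 7. [col 4: J + V ≡ E (mod 10)] no forcing yet in column 4 (carry-in 0); E=4 is free and consistent — try it, so E=4.
Step 8. [col 4: J + V ≡ E (mod 10)] column 4: given V=1, E=4, carry-in 0, and digits 0,1,2,4,5,6,7 already taken and all letters distinct, J+V≡E (mod 10) forces J=3 ⇒ J=3.
Step 9. [col 5: S + N ≡ C (mod 10)] in column 5 we have S+N≡C with carry-in 0; given S=7, C=5 and digits 0,1,2,3,4,5,6,7 already taken and all letters distinct, that pins N to 8, so N=8.
Step 10. [col 6: L + S ≡ S (mod 10)] in column 6 we have L+S≡S with carry-in 1; given S=7 and digits 0,1,2,3,4,5,6,7,8 already taken and all letters distinct, that pins L to 9. So L=9.

Answer: C=5, D=2, E=4, J=3, L=9, N=8, Q=0, S=7, T=6, V=1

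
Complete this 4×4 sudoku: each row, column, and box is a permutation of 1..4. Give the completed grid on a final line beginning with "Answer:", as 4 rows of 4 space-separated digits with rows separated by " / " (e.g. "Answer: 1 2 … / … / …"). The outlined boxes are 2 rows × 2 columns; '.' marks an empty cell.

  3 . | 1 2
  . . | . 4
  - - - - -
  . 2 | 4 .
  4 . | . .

Step 1. [r4c2∈{1,3}] in col 2, 3 fits only at r4c2, so r4c2=3.
Step 2. [r3c1∈{1}] r3c1 is down to just 1, so r3c1=1.
Step 3. [r2c2∈{1}] nothing but 1 survives at r2c2. So r2c2=1.
Step 4. [r4c4∈{1}] r4c4 is down to just 1 ⇒ r4c4=1.
Step 5. [r2c1∈{2}] r2c1's peers cover all but 2 ⇒ r2c1=2.
Step 6. [r2c3∈{3}] nothing but 3 survives at r2c3, so r2c3=3.
Step 7. [r3c4∈{3}] r3c4 is down to just 3, so r3c4=3.
Step 8. [r1c2∈{4}] nothing but 4 survives at r1c2, so r1c2=4.
Step 9. [r4c3∈{2}] r4c3's peers cover all but 2 ⇒ r4c3=2.

Answer: 3 4 1 2 / 2 1 3 4 / 1 2 4 3 / 4 3 2 1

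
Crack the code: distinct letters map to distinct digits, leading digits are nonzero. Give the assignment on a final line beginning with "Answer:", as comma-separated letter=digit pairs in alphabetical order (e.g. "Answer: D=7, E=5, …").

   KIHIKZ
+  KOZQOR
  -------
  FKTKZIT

Step 1. [F] the sum has 7 digits but both addends have 6; that extra leading digit F is the final carry, namely 1, so F=1.
Step 2. [col 1: Z + R ≡ T (mod 10)] Z=2 is one option consistent with column 1 (Z + R ≡ T (mod 10), carry-in 0) — take it. So Z=2.
Step 3. [col 1: Z + R ≡ T (mod 10)] column 1 (Z + R ≡ T (mod 10), carry-in 0) doesn't pin R yet; pick R=3 and continue ⇒ R=3.
Step 4. [col 1: Z + R ≡ T (mod 10)] column 1 reads Z+R+carry(0)=T with Z=2, R=3; with digits 1,2,3 already taken and all letters distinct, the only value for T is 5, so T=5.
Step 5. [col 2: K + O ≡ I (mod 10)] several values work for O in column 2 (K + O ≡ I (mod 10), carry-in 0); try O=8 ⇒ O=8.
Step 6. [col 2: K + O ≡ I (mod 10)] several values work for I in column 2 (K + O ≡ I (mod 10), carry-in 0); try I=7. So I=7.
Step 7. [col 2: K + O ≡ I (mod 10)] from column 2 (O=8, I=7, carry-in 0, digits 1,2,3,5,7,8 already taken and all letters distinct): K must equal 9 ⇒ K=9.
Step 8. [col 3: I + Q ≡ Z (mod 10)] column 3: given I=7, Z=2, carry-in 1, and digits 1,2,3,5,7,8,9 already taken and all letters distinct, I+Q≡Z (mod 10) forces Q=4, so Q=4.
Step 9. [col 4: H + Z ≡ K (mod 10)] column 4: given Z=2, K=9, carry-in 1, and digits 1,2,3,4,5,7,8,9 already taken and all letters distinct, H+Z≡K (mod 10) forces H=6. So H=6.

Answer: F=1, H=6, I=7, K=9, O=8, Q=4, R=3, T=5, Z=2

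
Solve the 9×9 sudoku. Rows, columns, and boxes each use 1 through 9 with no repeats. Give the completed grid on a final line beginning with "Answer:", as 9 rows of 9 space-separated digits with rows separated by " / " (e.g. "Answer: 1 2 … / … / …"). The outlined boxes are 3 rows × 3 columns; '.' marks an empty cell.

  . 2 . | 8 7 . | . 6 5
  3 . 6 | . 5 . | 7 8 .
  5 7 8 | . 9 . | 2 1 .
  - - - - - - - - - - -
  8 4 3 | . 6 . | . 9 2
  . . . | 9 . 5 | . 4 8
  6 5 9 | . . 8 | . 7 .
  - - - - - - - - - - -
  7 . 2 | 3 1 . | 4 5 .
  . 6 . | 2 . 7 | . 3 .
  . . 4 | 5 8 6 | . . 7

Step 1. [r5c2∈{1}] only 1 remains possible at r5c2. So r5c2=1.
Step 2. [r4c6∈{1}] only 1 remains possible at r4c6. So r4c6=1.
Step 3. [r2c2∈{9}] r2c2's peers cover all but 9, so r2c2=9.
Step 4. [r2c9∈{4}] r2c9 has the single candidate 4 ⇒ r2c9=4.
Step 5. [r3c9∈{3}] nothing but 3 survives at r3c9, so r3c9=3.
Step 6. [r6c5∈{2,3,4}] in row 6, 2 fits only at r6c5 ⇒ r6c5=2.
Step 7. [r1c7∈{9}] only 9 remains possible at r1c7, so r1c7=9.
Step 8. [r9c7∈{1}] r9c7 has the single candidate 1 ⇒ r9c7=1.
Step 9. [r1c3∈{1}] r1c3 has the single candidate 1, so r1c3=1.
Step 10. [r3c6∈{4}] nothing but 4 survives at r3c6 ⇒ r3c6=4.
Step 11. [r8c9∈{9}] r8c9 is down to just 9. So r8c9=9.
Step 12. [r5c5∈{3}] r5c5 is down to just 3 ⇒ r5c5=3.
Step 13. [r8c5∈{4}] nothing but 4 survives at r8c5, so r8c5=4.
Step 14. [r5c3∈{7}] r5c3 has the single candidate 7 ⇒ r5c3=7.
Step 15. [r1c1∈{4}] only 4 remains possible at r1c1. So r1c1=4.
Step 16. [r6c9∈{1}] r6c9 is down to just 1. So r6c9=1.
Step 17. [r6c4∈{4}] r6c4's peers cover all but 4 ⇒ r6c4=4.
Step 18. [r8c1∈{1}] nothing but 1 survives at r8c1. So r8c1=1.
Step 19. [r7c9∈{6}] nothing but 6 survives at r7c9 ⇒ r7c9=6.
Step 20. [r9c2∈{3}] r9c2 is down to just 3 ⇒ r9c2=3.
Step 21. [r2c4∈{1}] nothing but 1 survives at r2c4 ⇒ r2c4=1.
Step 22. [r8c3∈{5}] r8c3's peers cover all but 5 ⇒ r8c3=5.
Step 23. [r5c7∈{6}] only 6 remains possible at r5c7. So r5c7=6.
Step 24. [r4c4∈{7}] r4c4 is down to just 7 ⇒ r4c4=7.
Step 25. [r5c1∈{2}] r5c1 has the single candidate 2. So r5c1=2.
Step 26. [r9c8∈{2}] nothing but 2 survives at r9c8. So r9c8=2.
Step 27. [r2c6∈{2}] r2c6 is down to just 2. So r2c6=2.
Step 28. [r7c2∈{8}] only 8 remains possible at r7c2. So r7c2=8.
Step 29. [r4c7∈{5}] r4c7 has the single candidate 5, so r4c7=5.
Step 30. [r1c6∈{3}] nothing but 3 survives at r1c6. So r1c6=3.
Step 31. [r7c6∈{9}] r7c6's peers cover all but 9 ⇒ r7c6=9.
Step 32. [r3c4∈{6}] r3c4's peers cover all but 6. So r3c4=6.
Step 33. [r9c1∈{9}] r9c1's peers cover all but 9 ⇒ r9c1=9.
Step 34. [r8c7∈{8}] r8c7 has the single candidate 8. So r8c7=8.
Step 35. [r6c7∈{3}] r6c7 is down to just 3 ⇒ r6c7=3.

Answer: 4 2 1 8 7 3 9 6 5 / 3 9 6 1 5 2 7 8 4 / 5 7 8 6 9 4 2 1 3 / 8 4 3 7 6 1 5 9 2 / 2 1 7 9 3 5 6 4 8 / 6 5 9 4 2 8 3 7 1 / 7 8 2 3 1 9 4 5 6 / 1 6 5 2 4 7 8 3 9 / 9 3 4 5 8 6 1 2 7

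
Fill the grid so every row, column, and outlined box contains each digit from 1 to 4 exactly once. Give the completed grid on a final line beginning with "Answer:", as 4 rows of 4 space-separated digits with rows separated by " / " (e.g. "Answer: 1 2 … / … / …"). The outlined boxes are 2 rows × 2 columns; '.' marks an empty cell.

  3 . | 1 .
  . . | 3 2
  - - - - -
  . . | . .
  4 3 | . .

Step 1. [r3c1∈{1,2}] in col 1, 2 fits only at r3c1, so r3c1=2.
Step 2. [r1c4∈{4}] nothing but 4 survives at r1c4. So r1c4=4.
Step 3. [r3c2∈{1}] r3c2 has the single candidate 1, so r3c2=1.
Step 4. [r3c3∈{4}] nothing but 4 survives at r3c3, so r3c3=4.
Step 5. [r3c4∈{3}] r3c4's peers cover all but 3 ⇒ r3c4=3.
Step 6. [r2c1∈{1}] nothing but 1 survives at r2c1 ⇒ r2c1=1.
Step 7. [r1c2∈{2}] only 2 remains possible at r1c2 ⇒ r1c2=2.
Step 8. [r2c2∈{4}] r2c2 is down to just 4. So r2c2=4.
Step 9. [r4c3∈{2}] r4c3's peers cover all but 2. So r4c3=2.
Step 10. [r4c4∈{1}] r4c4's peers cover all but 1, so r4c4=1.

Answer: 3 2 1 4 / 1 4 3 2 / 2 1 4 3 / 4 3 2 1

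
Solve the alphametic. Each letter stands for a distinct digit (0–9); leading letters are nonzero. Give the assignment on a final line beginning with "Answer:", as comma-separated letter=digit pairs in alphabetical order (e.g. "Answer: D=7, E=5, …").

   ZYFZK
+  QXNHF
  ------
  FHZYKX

Step 1. [col 1: K + F ≡ X (mod 10)] column 1 (K + F ≡ X (mod 10), carry-in 0) doesn't pin F yet; pick F=1 and continue ⇒ F=1.
Step 2. [col 1: K + F ≡ X (mod 10)] column 1 (K + F ≡ X (mod 10), carry-in 0) doesn't pin K yet; pick K=5 and continue, so K=5.
Step 3. [col 1: K + F ≡ X (mod 10)] column 1: given K=5, F=1, carry-in 0, and digits 1,5 already taken and all letters distinct, K+F≡X (mod 10) forces X=6. So X=6.
Step 4. [col 2: Z + H ≡ K (mod 10)] H=7 is one option consistent with column 2 (Z + H ≡ K (mod 10), carry-in 0) — take it ⇒ H=7.
Step 5. [col 2: Z + H ≡ K (mod 10)] column 2 reads Z+H+carry(0)=K with H=7, K=5; with digits 1,5,6,7 already taken and all letters distinct, the only value for Z is 8, so Z=8.
Step 6. [col 3: F + N ≡ Y (mod 10)] column 3 (F + N ≡ Y (mod 10), carry-in 1) doesn't pin N yet; pick N=0 and continue, so N=0.
Step 7. [col 3: F + N ≡ Y (mod 10)] column 3 reads F+N+carry(1)=Y with F=1, N=0; with digits 0,1,5,6,7,8 already taken and all letters distinct, the only value for Y is 2. So Y=2.
Step 8. [col 5: Z + Q ≡ H (mod 10)] column 5: given Z=8, H=7, carry-in 0, and digits 0,1,2,5,6,7,8 already taken and all letters distinct, Z+Q≡H (mod 10) forces Q=9 ⇒ Q=9.

Answer: F=1, H=7, K=5, N=0, Q=9, X=6, Y=2, Z=8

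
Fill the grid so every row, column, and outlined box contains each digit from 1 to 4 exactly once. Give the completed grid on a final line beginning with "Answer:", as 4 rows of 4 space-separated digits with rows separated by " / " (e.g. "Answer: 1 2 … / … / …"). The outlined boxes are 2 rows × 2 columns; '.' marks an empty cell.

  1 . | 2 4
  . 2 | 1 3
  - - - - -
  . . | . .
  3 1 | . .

Step 1. [r3c1∈{2,4}] r3c1 is the only open cell in col 1 admitting 2, so r3c1=2.
Step 2. [r4c3∈{4}] nothing but 4 survives at r4c3, so r4c3=4.
Step 3. [r3c2∈{4}] nothing but 4 survives at r3c2, so r3c2=4.
Step 4. [r1c2∈{3}] r1c2 has the single candidate 3. So r1c2=3.
Step 5. [r2c1∈{4}] r2c1 is down to just 4. So r2c1=4.
Step 6. [r3c3∈{3}] r3c3 has the single candidate 3 ⇒ r3c3=3.
Step 7. [r4c4∈{2}] nothing but 2 survives at r4c4, so r4c4=2.
Step 8. [r3c4∈{1}] r3c4's peers cover all but 1 ⇒ r3c4=1.

Answer: 1 3 2 4 / 4 2 1 3 / 2 4 3 1 / 3 1 4 2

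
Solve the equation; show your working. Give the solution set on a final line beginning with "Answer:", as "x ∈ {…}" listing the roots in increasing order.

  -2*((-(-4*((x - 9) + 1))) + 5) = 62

Step 1. [-2*((-(-4*((x - 9) + 1))) + 5) = 62] LHS = -2·(…); ÷-2 both sides, so div: (-(-4*((x - 9) + 1))) + 5 = -31.
Step 2. [(-(-4*((x - 9) + 1))) + 5 = -31] +5 is outermost — subtract 5 both sides. So sub: -(-4*((x - 9) + 1)) = -36.
Step 3. [-(-4*((x - 9) + 1)) = -36] flip signs both sides. So neg: -4*((x - 9) + 1) = 36.
Step 4. [-4*((x - 9) + 1) = 36] -4·(inner) — divide through by -4. So div: (x - 9) + 1 = -9.
Step 5. [(x - 9) + 1 = -9] peel the +1: subtract 1 from each side, so sub: x - 9 = -10.
Step 6. [x - 9 = -10] peel the -9: add 9 from each side ⇒ sub: x = -1.

Answer: x ∈ {-1}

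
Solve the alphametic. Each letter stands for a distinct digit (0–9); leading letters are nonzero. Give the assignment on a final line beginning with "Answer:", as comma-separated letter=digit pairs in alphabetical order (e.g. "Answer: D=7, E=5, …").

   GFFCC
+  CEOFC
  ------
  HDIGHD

Step 1. [H] H is the leading digit of a 6-digit sum of two 5-digit numbers; the final carry is exactly 1, so H=1.
Step 2. [col 1: C + C ≡ D (mod 10)] several values work for D in column 1 (C + C ≡ D (mod 10), carry-in 0); try D=2 ⇒ D=2.
Step 3. [col 1: C + C ≡ D (mod 10)] in column 1 we have C+C≡D with carry-in 0; given D=2 and digits 1,2 already taken and all letters distinct, that pins C to 6. So C=6.
Step 4. [col 2: C + F ≡ H (mod 10)] column 2: given C=6, H=1, carry-in 1, and digits 1,2,6 already taken and all letters distinct, C+F≡H (mod 10) forces F=4 ⇒ F=4.
Step 5. [col 3: F + O ≡ G (mod 10)] column 3 (F + O ≡ G (mod 10), carry-in 1) doesn't pin G yet; pick G=5 and continue. So G=5.
Step 6. [col 3: F + O ≡ G (mod 10)] column 3 reads F+O+carry(1)=G with F=4, G=5; with digits 1,2,4,5,6 already taken and all letters distinct, the only value for O is 0. So O=0.
Step 7. [col 4: F + E ≡ I (mod 10)] column 4 (F + E ≡ I (mod 10), carry-in 0) doesn't pin E yet; pick E=9 and continue ⇒ E=9.
Step 8. [col 4: F + E ≡ I (mod 10)] in column 4 we have F+E≡I with carry-in 0; given F=4, E=9 and digits 0,1,2,4,5,6,9 already taken and all letters distinct, that pins I to 3 ⇒ I=3.

Answer: C=6, D=2, E=9, F=4, G=5, H=1, I=3, O=0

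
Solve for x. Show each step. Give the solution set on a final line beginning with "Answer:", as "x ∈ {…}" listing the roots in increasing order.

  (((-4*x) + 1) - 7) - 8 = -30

Step 1. [(((-4*x) + 1) - 7) - 8 = -30] add 8: x sits inside (… - 8), so sub: ((-4*x) + 1) - 7 = -22.
Step 2. [((-4*x) + 1) - 7 = -22] the outer -7 inverts by adding 7, so sub: (-4*x) + 1 = -15.
Step 3. [(-4*x) + 1 = -15] +1 is outermost — subtract 1 both sides. So sub: -4*x = -16.
Step 4. [-4*x = -16] -4·(inner) — divide through by -4. So div: x = 4.

Answer: x ∈ {4}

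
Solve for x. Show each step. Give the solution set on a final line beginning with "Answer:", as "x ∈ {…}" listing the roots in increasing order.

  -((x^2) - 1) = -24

Step 1. [-((x^2) - 1) = -24] flip signs both sides, so neg: (x^2) - 1 = 24.
Step 2. [(x^2) - 1 = 24] peel the -1: add 1 from each side, so sub: x^2 = 25.
Step 3. [x^2 = 25] √ both sides: 25 ≥ 0 gives two branches. So sqrt: x = 5 or -5.

Answer: x ∈ {-5, 5}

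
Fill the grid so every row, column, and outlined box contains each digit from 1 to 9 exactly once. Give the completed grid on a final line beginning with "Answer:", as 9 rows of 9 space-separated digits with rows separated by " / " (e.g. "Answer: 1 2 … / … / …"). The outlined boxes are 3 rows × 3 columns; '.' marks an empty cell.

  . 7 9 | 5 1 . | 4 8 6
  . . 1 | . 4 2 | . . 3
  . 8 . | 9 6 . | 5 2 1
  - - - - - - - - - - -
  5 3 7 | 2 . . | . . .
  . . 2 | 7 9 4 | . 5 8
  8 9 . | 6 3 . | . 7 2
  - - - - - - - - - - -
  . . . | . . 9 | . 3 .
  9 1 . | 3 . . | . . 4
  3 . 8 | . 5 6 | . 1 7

Step 1. [r8c8∈{6}] only 6 remains possible at r8c8 ⇒ r8c8=6.
Step 2. [r7c3∈{4,5,6}] across col 3, 6 lands solely at r7c3. So r7c3=6.
Step 3. [r6c7∈{1}] r6c7 is down to just 1. So r6c7=1.
Step 4. [r9c7∈{2,9}] across row 9, 9 lands solely at r9c7 ⇒ r9c7=9.
Step 5. [r7c1∈{2,4,7}] r7c1 is the only open cell in col 1 admitting 7, so r7c1=7.
Step 6. [r8c5∈{2,7,8}] 7 has one home in col 5: r8c5, so r8c5=7.
Step 7. [r8c6∈{8}] only 8 remains possible at r8c6 ⇒ r8c6=8.
Step 8. [r5c2∈{6}] nothing but 6 survives at r5c2, so r5c2=6.
Step 9. [r7c5∈{2}] r7c5 has the single candidate 2. So r7c5=2.
Step 10. [r3c3∈{3,4}] r3c3 is the only open cell in col 3 admitting 3, so r3c3=3.
Step 11. [r9c4∈{4}] r9c4 has the single candidate 4 ⇒ r9c4=4.
Step 12. [r2c2∈{5}] nothing but 5 survives at r2c2, so r2c2=5.
Step 13. [r4c8∈{4,9}] across row 4, 4 lands solely at r4c8, so r4c8=4.
Step 14. [r4c7∈{6}] nothing but 6 survives at r4c7, so r4c7=6.
Step 15. [r5c7∈{3}] r5c7's peers cover all but 3, so r5c7=3.
Step 16. [r2c7∈{7}] r2c7 is down to just 7. So r2c7=7.
Step 17. [r2c1∈{6}] only 6 remains possible at r2c1 ⇒ r2c1=6.
Step 18. [r8c7∈{2}] r8c7's peers cover all but 2, so r8c7=2.
Step 19. [r2c4∈{8}] r2c4 is down to just 8 ⇒ r2c4=8.
Step 20. [r7c7∈{8}] r7c7 has the single candidate 8, so r7c7=8.
Step 21. [r7c2∈{4}] r7c2 is down to just 4 ⇒ r7c2=4.
Step 22. [r4c6∈{1}] only 1 remains possible at r4c6. So r4c6=1.
Step 23. [r3c1∈{4}] r3c1 has the single candidate 4. So r3c1=4.
Step 24. [r1c6∈{3}] nothing but 3 survives at r1c6. So r1c6=3.
Step 25. [r7c4∈{1}] r7c4 has the single candidate 1 ⇒ r7c4=1.
Step 26. [r6c6∈{5}] nothing but 5 survives at r6c6. So r6c6=5.
Step 27. [r3c6∈{7}] r3c6 has the single candidate 7 ⇒ r3c6=7.
Step 28. [r6c3∈{4}] r6c3 is down to just 4, so r6c3=4.
Step 29. [r7c9∈{5}] r7c9 is down to just 5, so r7c9=5.
Step 30. [r2c8∈{9}] r2c8 is down to just 9, so r2c8=9.
Step 31. [r1c1∈{2}] only 2 remains possible at r1c1, so r1c1=2.
Step 32. [r4c5∈{8}] r4c5 has the single candidate 8. So r4c5=8.
Step 33. [r5c1∈{1}] nothing but 1 survives at r5c1. So r5c1=1.
Step 34. [r9c2∈{2}] r9c2's peers cover all but 2, so r9c2=2.
Step 35. [r8c3∈{5}] r8c3's peers cover all but 5. So r8c3=5.
Step 36. [r4c9∈{9}] r4c9 is down to just 9, so r4c9=9.

Answer: 2 7 9 5 1 3 4 8 6 / 6 5 1 8 4 2 7 9 3 / 4 8 3 9 6 7 5 2 1 / 5 3 7 2 8 1 6 4 9 / 1 6 2 7 9 4 3 5 8 / 8 9 4 6 3 5 1 7 2 / 7 4 6 1 2 9 8 3 5 / 9 1 5 3 7 8 2 6 4 / 3 2 8 4 5 6 9 1 7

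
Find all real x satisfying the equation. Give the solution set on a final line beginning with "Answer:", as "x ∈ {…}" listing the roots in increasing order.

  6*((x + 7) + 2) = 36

Step 1. [6*((x + 7) + 2) = 36] leading coefficient 6: divide by 6, so div: (x + 7) + 2 = 6.
Step 2. [(x + 7) + 2 = 6] the outer +2 inverts by subtracting 2, so sub: x + 7 = 4.
Step 3. [x + 7 = 4] peel the +7: subtract 7 from each side ⇒ sub: x = -3.

Answer: x ∈ {-3}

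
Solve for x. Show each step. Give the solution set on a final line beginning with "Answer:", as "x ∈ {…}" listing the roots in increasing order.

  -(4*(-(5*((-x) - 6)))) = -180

Step 1. [-(4*(-(5*((-x) - 6)))) = -180] LHS negated; negate both sides. So neg: 4*(-(5*((-x) - 6))) = 180.
Step 2. [4*(-(5*((-x) - 6))) = 180] 4·(inner) — divide through by 4 ⇒ div: -(5*((-x) - 6)) = 45.
Step 3. [-(5*((-x) - 6)) = 45] leading − — multiply by −1. So neg: 5*((-x) - 6) = -45.
Step 4. [5*((-x) - 6) = -45] LHS = 5·(…); ÷5 both sides, so div: (-x) - 6 = -9.
Step 5. [(-x) - 6 = -9] peel the -6: add 6 from each side ⇒ sub: -x = -3.
Step 6. [-x = -3] leading − — multiply by −1. So neg: x = 3.

Answer: x ∈ {3}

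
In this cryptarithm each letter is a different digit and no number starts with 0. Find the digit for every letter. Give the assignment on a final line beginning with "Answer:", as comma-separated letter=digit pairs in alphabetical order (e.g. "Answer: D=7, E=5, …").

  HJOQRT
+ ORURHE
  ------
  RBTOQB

Step 1. [col 1: T + E ≡ B (mod 10)] no forcing yet in column 1 (carry-in 0); E=5 is free and consistent — try it ⇒ E=5.
Step 2. [col 1: T + E ≡ B (mod 10)] B=3 is one option consistent with column 1 (T + E ≡ B (mod 10), carry-in 0) — take it. So B=3.
Step 3. [col 1: T + E ≡ B (mod 10)] column 1: given E=5, B=3, carry-in 0, and digits 3,5 already taken and all letters distinct, T+E≡B (mod 10) forces T=8. So T=8.
Step 4. [col 2: R + H ≡ Q (mod 10)] no forcing yet in column 2 (carry-in 1); R=4 is free and consistent — try it ⇒ R=4.
Step 5. [col 2: R + H ≡ Q (mod 10)] column 2 (R + H ≡ Q (mod 10), carry-in 1) doesn't pin H yet; pick H=2 and continue. So H=2.
Step 6. [col 2: R + H ≡ Q (mod 10)] in column 2 we have R+H≡Q with carry-in 1; given R=4, H=2 and digits 2,3,4,5,8 already taken and all letters distinct, that pins Q to 7. So Q=7.
Step 7. [col 3: Q + R ≡ O (mod 10)] in column 3 we have Q+R≡O with carry-in 0; given Q=7, R=4 and digits 2,3,4,5,7,8 already taken and all letters distinct, that pins O to 1. So O=1.
Step 8. [col 4: O + U ≡ T (mod 10)] column 4: given O=1, T=8, carry-in 1, and digits 1,2,3,4,5,7,8 already taken and all letters distinct, O+U≡T (mod 10) forces U=6. So U=6.
Step 9. [col 5: J + R ≡ B (mod 10)] in column 5 we have J+R≡B with carry-in 0; given R=4, B=3 and digits 1,2,3,4,5,6,7,8 already taken and all letters distinct, that pins J to 9, so J=9.

Answer: B=3, E=5, H=2, J=9, O=1, Q=7, R=4, T=8, U=6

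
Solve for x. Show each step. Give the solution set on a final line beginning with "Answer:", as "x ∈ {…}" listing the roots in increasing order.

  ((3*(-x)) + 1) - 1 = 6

Step 1. [((3*(-x)) + 1) - 1 = 6] peel the -1: add 1 from each side ⇒ sub: (3*(-x)) + 1 = 7.
Step 2. [(3*(-x)) + 1 = 7] peel the +1: subtract 1 from each side ⇒ sub: 3*(-x) = 6.
Step 3. [3*(-x) = 6] leading coefficient 3: divide by 3, so div: -x = 2.
Step 4. [-x = 2] LHS negated; negate both sides. So neg: x = -2.

Answer: x ∈ {-2}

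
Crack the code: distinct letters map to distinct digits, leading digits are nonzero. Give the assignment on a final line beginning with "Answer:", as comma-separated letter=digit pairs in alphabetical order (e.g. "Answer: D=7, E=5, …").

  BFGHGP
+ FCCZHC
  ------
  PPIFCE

Step 1. [col 1: P + C ≡ E (mod 10)] P=8 is one option consistent with column 1 (P + C ≡ E (mod 10), carry-in 0) — take it. So P=8.
Step 2. [col 1: P + C ≡ E (mod 10)] column 1 (P + C ≡ E (mod 10), carry-in 0) doesn't pin E yet; pick E=4 and continue ⇒ E=4.
Step 3. [col 1: P + C ≡ E (mod 10)] column 1 reads P+C+carry(0)=E with P=8, E=4; with digits 4,8 already taken and all letters distinct, the only value for C is 6. So C=6.
Step 4. [col 2: G + H ≡ C (mod 10)] column 2 (G + H ≡ C (mod 10), carry-in 1) doesn't pin G yet; pick G=3 and continue, so G=3.
Step 5. [col 2: G + H ≡ C (mod 10)] column 2: given G=3, C=6, carry-in 1, and digits 3,4,6,8 already taken and all letters distinct, G+H≡C (mod 10) forces H=2 ⇒ H=2.
Step 6. [col 3: H + Z ≡ F (mod 10)] column 3 (H + Z ≡ F (mod 10), carry-in 0) doesn't pin Z yet; pick Z=9 and continue ⇒ Z=9.
Step 7. [col 3: H + Z ≡ F (mod 10)] column 3 reads H+Z+carry(0)=F with H=2, Z=9; with digits 2,3,4,6,8,9 already taken and all letters distinct, the only value for F is 1. So F=1.
Step 8. [col 4: G + C ≡ I (mod 10)] from column 4 (G=3, C=6, carry-in 1, digits 1,2,3,4,6,8,9 already taken and all letters distinct): I must equal 0 ⇒ I=0.
Step 9. [col 6: B + F ≡ P (mod 10)] in column 6 we have B+F≡P with carry-in 0; given F=1, P=8 and digits 0,1,2,3,4,6,8,9 already taken and all letters distinct, that pins B to 7, so B=7.

Answer: B=7, C=6, E=4, F=1, G=3, H=2, I=0, P=8, Z=9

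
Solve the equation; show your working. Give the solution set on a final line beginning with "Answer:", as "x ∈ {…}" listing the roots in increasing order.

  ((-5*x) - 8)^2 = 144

Step 1. [((-5*x) - 8)^2 = 144] 144 ≥ 0, LHS is (·)² — take ±√, so sqrt: (-5*x) - 8 = 12 or -12.
Step 2. [(-5*x) - 8 = 12 or -12] -8 is outermost — add 8 both sides, so sub: -5*x = 20 or -4.
Step 3. [-5*x = 20 or -4] leading coefficient -5: divide by -5, so div: x = -4 or 4/5.

Answer: x ∈ {-4, 4/5}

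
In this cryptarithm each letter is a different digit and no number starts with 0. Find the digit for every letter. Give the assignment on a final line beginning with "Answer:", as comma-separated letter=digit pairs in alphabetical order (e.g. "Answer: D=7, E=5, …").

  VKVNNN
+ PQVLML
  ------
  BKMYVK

Step 1. [col 1: N + L ≡ K (mod 10)] no forcing yet in column 1 (carry-in 0); N=7 is free and consistent — try it. So N=7.
Step 2. [col 1: N + L ≡ K (mod 10)] column 1 (N + L ≡ K (mod 10), carry-in 0) doesn't pin K yet; pick K=8 and continue ⇒ K=8.
Step 3. [col 1: N + L ≡ K (mod 10)] column 1 reads N+L+carry(0)=K with N=7, K=8; with digits 7,8 already taken and all letters distinct, the only value for L is 1. So L=1.
Step 4. [col 2: N + M ≡ V (mod 10)] column 2 (N + M ≡ V (mod 10), carry-in 0) doesn't pin M yet; pick M=6 and continue ⇒ M=6.
Step 5. [col 2: N + M ≡ V (mod 10)] in column 2 we have N+M≡V with carry-in 0; given N=7, M=6 and digits 1,6,7,8 already taken and all letters distinct, that pins V to 3. So V=3.
Step 6. [col 3: N + L ≡ Y (mod 10)] column 3 reads N+L+carry(1)=Y with N=7, L=1; with digits 1,3,6,7,8 already taken and all letters distinct, the only value for Y is 9 ⇒ Y=9.
Step 7. [col 5: K + Q ≡ K (mod 10)] column 5 reads K+Q+carry(0)=K with K=8; with digits 1,3,6,7,8,9 already taken and all letters distinct, the only value for Q is 0. So Q=0.
Step 8. [col 6: V + P ≡ B (mod 10)] in column 6 we have V+P≡B with carry-in 0; given V=3 and digits 0,1,3,6,7,8,9 already taken and all letters distinct, that pins P to 2, so P=2.
Step 9. [col 6: V + P ≡ B (mod 10)] from column 6 (V=3, P=2, carry-in 0, digits 0,1,2,3,6,7,8,9 already taken and all letters distinct): B must equal 5. So B=5.

Answer: B=5, K=8, L=1, M=6, N=7, P=2, Q=0, V=3, Y=9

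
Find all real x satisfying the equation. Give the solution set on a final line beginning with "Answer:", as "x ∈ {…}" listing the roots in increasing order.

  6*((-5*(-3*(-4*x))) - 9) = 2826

Step 1. [6*((-5*(-3*(-4*x))) - 9) = 2826] divide by the outer 6, so div: (-5*(-3*(-4*x))) - 9 = 471.
Step 2. [(-5*(-3*(-4*x))) - 9 = 471] add 9: x sits inside (… - 9). So sub: -5*(-3*(-4*x)) = 480.
Step 3. [-5*(-3*(-4*x)) = 480] -5 out front; divide by -5. So div: -3*(-4*x) = -96.
Step 4. [-3*(-4*x) = -96] LHS = -3·(…); ÷-3 both sides, so div: -4*x = 32.
Step 5. [-4*x = 32] LHS = -4·(…); ÷-4 both sides. So div: x = -8.

Answer: x ∈ {-8}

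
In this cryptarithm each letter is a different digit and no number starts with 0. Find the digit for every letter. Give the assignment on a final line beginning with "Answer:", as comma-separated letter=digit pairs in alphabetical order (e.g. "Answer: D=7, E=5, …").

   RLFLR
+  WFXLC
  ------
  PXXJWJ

Step 1. [col 1: R + C ≡ J (mod 10)] several values work for R in column 1 (R + C ≡ J (mod 10), carry-in 0); try R=4 ⇒ R=4.
Step 2. [P] adding two 5-digit numbers gives at most 5+1 digits, and here it does — P is that final carry and must be 1. So P=1.
Step 3. [col 1: R + C ≡ J (mod 10)] no forcing yet in column 1 (carry-in 0); C=6 is free and consistent — try it. So C=6.
Step 4. [col 1: R + C ≡ J (mod 10)] column 1 reads R+C+carry(0)=J with R=4, C=6; with digits 1,4,6 already taken and all letters distinct, the only value for J is 0, so J=0.
Step 5. [col 2: L + L ≡ W (mod 10)] column 2 (L + L ≡ W (mod 10), carry-in 1) doesn't pin L yet; pick L=3 and continue. So L=3.
Step 6. [col 2: L + L ≡ W (mod 10)] column 2: given L=3, carry-in 1, and digits 0,1,3,4,6 already taken and all letters distinct, L+L≡W (mod 10) forces W=7, so W=7.
Step 7. [col 3: F + X ≡ J (mod 10)] X=2 is one option consistent with column 3 (F + X ≡ J (mod 10), carry-in 0) — take it. So X=2.
Step 8. [col 3: F + X ≡ J (mod 10)] in column 3 we have F+X≡J with carry-in 0; given X=2, J=0 and digits 0,1,2,3,4,6,7 already taken and all letters distinct, that pins F to 8, so F=8.

Answer: C=6, F=8, J=0, L=3, P=1, R=4, W=7, X=2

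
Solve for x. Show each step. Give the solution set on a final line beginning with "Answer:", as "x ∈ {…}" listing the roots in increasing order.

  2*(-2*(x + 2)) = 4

Step 1. [2*(-2*(x + 2)) = 4] divide by the outer 2. So div: -2*(x + 2) = 2.
Step 2. [-2*(x + 2) = 2] leading coefficient -2: divide by -2, so div: x + 2 = -1.
Step 3. [x + 2 = -1] +2 is outermost — subtract 2 both sides ⇒ sub: x = -3.

Answer: x ∈ {-3}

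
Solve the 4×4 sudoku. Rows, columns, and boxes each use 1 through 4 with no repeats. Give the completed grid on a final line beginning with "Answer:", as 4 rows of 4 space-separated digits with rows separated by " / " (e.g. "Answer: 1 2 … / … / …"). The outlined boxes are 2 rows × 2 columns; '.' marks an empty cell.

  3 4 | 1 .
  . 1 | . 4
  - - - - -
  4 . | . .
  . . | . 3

Step 1. [r3c3∈{2}] r3c3 is down to just 2, so r3c3=2.
Step 2. [r4c2∈{2}] r4c2's peers cover all but 2. So r4c2=2.
Step 3. [r1c4∈{2}] r1c4's peers cover all but 2 ⇒ r1c4=2.
Step 4. [r4c3∈{4}] only 4 remains possible at r4c3, so r4c3=4.
Step 5. [r2c3∈{3}] nothing but 3 survives at r2c3, so r2c3=3.
Step 6. [r4c1∈{1}] only 1 remains possible at r4c1 ⇒ r4c1=1.
Step 7. [r3c2∈{3}] r3c2's peers cover all but 3 ⇒ r3c2=3.
Step 8. [r2c1∈{2}] r2c1 is down to just 2 ⇒ r2c1=2.
Step 9. [r3c4∈{1}] only 1 remains possible at r3c4 ⇒ r3c4=1.

Answer: 3 4 1 2 / 2 1 3 4 / 4 3 2 1 / 1 2 4 3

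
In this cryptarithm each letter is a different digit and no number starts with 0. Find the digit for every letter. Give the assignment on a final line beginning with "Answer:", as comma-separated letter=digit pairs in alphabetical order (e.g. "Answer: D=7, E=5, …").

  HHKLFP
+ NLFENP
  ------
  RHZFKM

Step 1. [col 1: P + P ≡ M (mod 10)] no forcing yet in column 1 (carry-in 0); P=2 is free and consistent — try it. So P=2.
Step 2. [col 1: P + P ≡ M (mod 10)] from column 1 (P=2, carry-in 0, digits 2 already taken and all letters distinct): M must equal 4. So M=4.
Step 3. [col 2: F + N ≡ K (mod 10)] several values work for F in column 2 (F + N ≡ K (mod 10), carry-in 0); try F=6, so F=6.
Step 4. [col 2: F + N ≡ K (mod 10)] no forcing yet in column 2 (carry-in 0); N=7 is free and consistent — try it ⇒ N=7.
Step 5. [col 2: F + N ≡ K (mod 10)] from column 2 (F=6, N=7, carry-in 0, digits 2,4,6,7 already taken and all letters distinct): K must equal 3. So K=3.
Step 6. [col 3: L + E ≡ F (mod 10)] several values work for L in column 3 (L + E ≡ F (mod 10), carry-in 1); try L=0, so L=0.
Step 7. [col 3: L + E ≡ F (mod 10)] from column 3 (L=0, F=6, carry-in 1, digits 0,2,3,4,6,7 already taken and all letters distinct): E must equal 5. So E=5.
Step 8. [col 4: K + F ≡ Z (mod 10)] in column 4 we have K+F≡Z with carry-in 0; given K=3, F=6 and digits 0,2,3,4,5,6,7 already taken and all letters distinct, that pins Z to 9 ⇒ Z=9.
Step 9. [col 5: H + L ≡ H (mod 10)] no forcing yet in column 5 (carry-in 0); H=1 is free and consistent — try it. So H=1.
Step 10. [col 6: H + N ≡ R (mod 10)] in column 6 we have H+N≡R with carry-in 0; given H=1, N=7 and digits 0,1,2,3,4,5,6,7,9 already taken and all letters distinct, that pins R to 8, so R=8.

Answer: E=5, F=6, H=1, K=3, L=0, M=4, N=7, P=2, R=8, Z=9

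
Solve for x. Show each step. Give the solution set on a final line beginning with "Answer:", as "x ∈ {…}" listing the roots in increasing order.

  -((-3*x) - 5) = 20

Step 1. [-((-3*x) - 5) = 20] flip signs both sides. So neg: (-3*x) - 5 = -20.
Step 2. [(-3*x) - 5 = -20] the outer -5 inverts by adding 5 ⇒ sub: -3*x = -15.
Step 3. [-3*x = -15] -3 out front; divide by -3. So div: x = 5.

Answer: x ∈ {5}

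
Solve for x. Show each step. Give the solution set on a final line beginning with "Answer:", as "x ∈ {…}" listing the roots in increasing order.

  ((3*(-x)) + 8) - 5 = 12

Step 1. [((3*(-x)) + 8) - 5 = 12] add 5: x sits inside (… - 5). So sub: (3*(-x)) + 8 = 17.
Step 2. [(3*(-x)) + 8 = 17] peel the +8: subtract 8 from each side. So sub: 3*(-x) = 9.
Step 3. [3*(-x) = 9] LHS = 3·(…); ÷3 both sides. So div: -x = 3.
Step 4. [-x = 3] flip signs both sides, so neg: x = -3.

Answer: x ∈ {-3}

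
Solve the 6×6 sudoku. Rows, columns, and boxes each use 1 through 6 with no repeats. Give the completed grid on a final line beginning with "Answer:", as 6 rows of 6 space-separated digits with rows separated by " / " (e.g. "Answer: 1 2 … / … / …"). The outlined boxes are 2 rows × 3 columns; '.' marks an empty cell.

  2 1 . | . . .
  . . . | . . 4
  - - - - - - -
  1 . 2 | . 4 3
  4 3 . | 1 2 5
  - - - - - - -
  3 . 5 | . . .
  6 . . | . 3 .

Step 1. [r1c6∈{6}] nothing but 6 survives at r1c6, so r1c6=6.
Step 2. [r2c4∈{2,3,5}] row 2 places 2 nowhere but r2c4 ⇒ r2c4=2.
Step 3. [r1c4∈{3,5}] across col 4, 3 lands solely at r1c4, so r1c4=3.
Step 4. [r2c1∈{5}] only 5 remains possible at r2c1. So r2c1=5.
Step 5. [r3c4∈{6}] nothing but 6 survives at r3c4, so r3c4=6.
Step 6. [r6c3∈{1,4}] col 3 places 1 nowhere but r6c3 ⇒ r6c3=1.
Step 7. [r5c4∈{4}] only 4 remains possible at r5c4 ⇒ r5c4=4.
Step 8. [r6c6∈{2}] r6c6's peers cover all but 2. So r6c6=2.
Step 9. [r2c3∈{3,6}] across row 2, 3 lands solely at r2c3. So r2c3=3.
Step 10. [r5c6∈{1}] r5c6's peers cover all but 1 ⇒ r5c6=1.
Step 11. [r5c2∈{2}] r5c2 has the single candidate 2, so r5c2=2.
Step 12. [r6c2∈{4}] r6c2 is down to just 4, so r6c2=4.
Step 13. [r6c4∈{5}] only 5 remains possible at r6c4. So r6c4=5.
Step 14. [r1c5∈{5}] nothing but 5 survives at r1c5 ⇒ r1c5=5.
Step 15. [r1c3∈{4}] r1c3 is down to just 4. So r1c3=4.
Step 16. [r3c2∈{5}] r3c2 has the single candidate 5 ⇒ r3c2=5.
Step 17. [r4c3∈{6}] r4c3 has the single candidate 6. So r4c3=6.
Step 18. [r2c2∈{6}] nothing but 6 survives at r2c2, so r2c2=6.
Step 19. [r2c5∈{1}] nothing but 1 survives at r2c5 ⇒ r2c5=1.
Step 20. [r5c5∈{6}] r5c5 has the single candidate 6, so r5c5=6.

Answer: 2 1 4 3 5 6 / 5 6 3 2 1 4 / 1 5 2 6 4 3 / 4 3 6 1 2 5 / 3 2 5 4 6 1 / 6 4 1 5 3 2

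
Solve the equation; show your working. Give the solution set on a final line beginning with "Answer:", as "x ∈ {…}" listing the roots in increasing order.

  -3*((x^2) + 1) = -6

Step 1. [-3*((x^2) + 1) = -6] leading coefficient -3: divide by -3, so div: (x^2) + 1 = 2.
Step 2. [(x^2) + 1 = 2] +1 is outermost — subtract 1 both sides ⇒ sub: x^2 = 1.
Step 3. [x^2 = 1] √ both sides: 1 ≥ 0 gives two branches. So sqrt: x = 1 or -1.

Answer: x ∈ {-1, 1}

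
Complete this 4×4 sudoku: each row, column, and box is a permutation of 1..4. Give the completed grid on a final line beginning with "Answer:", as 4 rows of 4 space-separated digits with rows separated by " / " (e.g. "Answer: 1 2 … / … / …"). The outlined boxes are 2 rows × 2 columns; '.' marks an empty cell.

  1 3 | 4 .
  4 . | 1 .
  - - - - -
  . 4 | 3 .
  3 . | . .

Step 1. [r4c3∈{2}] only 2 remains possible at r4c3 ⇒ r4c3=2.
Step 2. [r2c2∈{2}] nothing but 2 survives at r2c2, so r2c2=2.
Step 3. [r3c4∈{1}] r3c4 is down to just 1 ⇒ r3c4=1.
Step 4. [r4c2∈{1}] only 1 remains possible at r4c2, so r4c2=1.
Step 5. [r4c4∈{4}] r4c4's peers cover all but 4, so r4c4=4.
Step 6. [r3c1∈{2}] r3c1 is down to just 2 ⇒ r3c1=2.
Step 7. [r2c4∈{3}] r2c4 has the single candidate 3. So r2c4=3.
Step 8. [r1c4∈{2}] r1c4 is down to just 2. So r1c4=2.

Answer: 1 3 4 2 / 4 2 1 3 / 2 4 3 1 / 3 1 2 4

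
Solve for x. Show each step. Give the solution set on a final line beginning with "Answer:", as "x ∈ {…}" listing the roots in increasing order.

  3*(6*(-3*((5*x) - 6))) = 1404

Step 1. [3*(6*(-3*((5*x) - 6))) = 1404] 3·(inner) — divide through by 3, so div: 6*(-3*((5*x) - 6)) = 468.
Step 2. [6*(-3*((5*x) - 6)) = 468] LHS = 6·(…); ÷6 both sides, so div: -3*((5*x) - 6) = 78.
Step 3. [-3*((5*x) - 6) = 78] LHS = -3·(…); ÷-3 both sides, so div: (5*x) - 6 = -26.
Step 4. [(5*x) - 6 = -26] peel the -6: add 6 from each side. So sub: 5*x = -20.
Step 5. [5*x = -20] divide by the outer 5. So div: x = -4.

Answer: x ∈ {-4}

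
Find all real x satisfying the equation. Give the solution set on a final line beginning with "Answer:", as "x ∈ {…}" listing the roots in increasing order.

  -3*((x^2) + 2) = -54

Step 1. [-3*((x^2) + 2) = -54] leading coefficient -3: divide by -3 ⇒ div: (x^2) + 2 = 18.
Step 2. [(x^2) + 2 = 18] +2 is outermost — subtract 2 both sides, so sub: x^2 = 16.
Step 3. [x^2 = 16] √ both sides: 16 ≥ 0 gives two branches ⇒ sqrt: x = 4 or -4.

Answer: x ∈ {-4, 4}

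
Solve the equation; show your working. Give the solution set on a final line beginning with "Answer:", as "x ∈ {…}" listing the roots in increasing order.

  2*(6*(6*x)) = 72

Step 1. [2*(6*(6*x)) = 72] LHS = 2·(…); ÷2 both sides. So div: 6*(6*x) = 36.
Step 2. [6*(6*x) = 36] LHS = 6·(…); ÷6 both sides, so div: 6*x = 6.
Step 3. [6*x = 6] leading coefficient 6: divide by 6. So div: x = 1.

Answer: x ∈ {1}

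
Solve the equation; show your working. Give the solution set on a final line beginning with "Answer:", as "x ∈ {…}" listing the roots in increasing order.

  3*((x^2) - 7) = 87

Step 1. [3*((x^2) - 7) = 87] divide by the outer 3, so div: (x^2) - 7 = 29.
Step 2. [(x^2) - 7 = 29] the outer -7 inverts by adding 7 ⇒ sub: x^2 = 36.
Step 3. [x^2 = 36] 36 ≥ 0, LHS is (·)² — take ±√, so sqrt: x = 6 or -6.

Answer: x ∈ {-6, 6}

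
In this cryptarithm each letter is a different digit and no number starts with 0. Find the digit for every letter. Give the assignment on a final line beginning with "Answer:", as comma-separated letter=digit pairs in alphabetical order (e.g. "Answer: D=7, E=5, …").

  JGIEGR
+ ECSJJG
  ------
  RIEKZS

Step 1. [col 1: R + G ≡ S (mod 10)] several values work for G in column 1 (R + G ≡ S (mod 10), carry-in 0); try G=3 ⇒ G=3.
Step 2. [col 1: R + G ≡ S (mod 10)] column 1 (R + G ≡ S (mod 10), carry-in 0) doesn't pin S yet; pick S=9 and continue. So S=9.
Step 3. [col 1: R + G ≡ S (mod 10)] from column 1 (G=3, S=9, carry-in 0, digits 3,9 already taken and all letters distinct): R must equal 6. So R=6.
Step 4. [col 2: G + J ≡ Z (mod 10)] column 2 (G + J ≡ Z (mod 10), carry-in 0) doesn't pin J yet; pick J=4 and continue ⇒ J=4.
Step 5. [col 2: G + J ≡ Z (mod 10)] from column 2 (G=3, J=4, carry-in 0, digits 3,4,6,9 already taken and all letters distinct): Z must equal 7, so Z=7.
Step 6. [col 3: E + J ≡ K (mod 10)] E=1 is one option consistent with column 3 (E + J ≡ K (mod 10), carry-in 0) — take it, so E=1.
Step 7. [col 3: E + J ≡ K (mod 10)] in column 3 we have E+J≡K with carry-in 0; given E=1, J=4 and digits 1,3,4,6,7,9 already taken and all letters distinct, that pins K to 5, so K=5.
Step 8. [col 4: I + S ≡ E (mod 10)] column 4 reads I+S+carry(0)=E with S=9, E=1; with digits 1,3,4,5,6,7,9 already taken and all letters distinct, the only value for I is 2. So I=2.
Step 9. [col 5: G + C ≡ I (mod 10)] column 5 reads G+C+carry(1)=I with G=3, I=2; with digits 1,2,3,4,5,6,7,9 already taken and all letters distinct, the only value for C is 8. So C=8.

Answer: C=8, E=1, G=3, I=2, J=4, K=5, R=6, S=9, Z=7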